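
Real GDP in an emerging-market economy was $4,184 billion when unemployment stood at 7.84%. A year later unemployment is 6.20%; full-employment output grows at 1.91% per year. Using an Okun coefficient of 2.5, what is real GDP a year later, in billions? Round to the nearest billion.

Δu = 6.2 - 7.84 = -1.64 points.
Okun's law (growth form): g_Y = g_Y* - β × Δu = 1.91 - 2.5 × (-1.64) = 1.91 + 4.1 = 6.01%.
Real GDP in the next year = 4184 × (1 + 6.01/100) = 4184 × 1.0601 ≈ 4435 billion.

$4,435 billion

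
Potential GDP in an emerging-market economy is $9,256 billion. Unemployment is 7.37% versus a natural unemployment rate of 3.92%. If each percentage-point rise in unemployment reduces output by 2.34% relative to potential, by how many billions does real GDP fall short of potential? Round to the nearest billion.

Output gap = -2.34 × (7.37 - 3.92) = -2.34 × 3.45 = -8.073%.
Actual GDP ≈ 9256 × 0.91927 ≈ 8509 billion, so the shortfall is 9256 - 8509 = 747 billion.

$747 billion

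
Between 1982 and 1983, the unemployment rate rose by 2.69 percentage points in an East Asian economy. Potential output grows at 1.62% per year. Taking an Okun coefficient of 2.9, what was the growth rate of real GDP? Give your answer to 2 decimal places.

Growth-rate Okun's law: g_Y = g_Y* - β × Δu.
g_Y = 1.62 - 2.9 × (2.69) = 1.62 - 7.801 = -6.181%, i.e. -6.18% to 2 d.p.

-6.18%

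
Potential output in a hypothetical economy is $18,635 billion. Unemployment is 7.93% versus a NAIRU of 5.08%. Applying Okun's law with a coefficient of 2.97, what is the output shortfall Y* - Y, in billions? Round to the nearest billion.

Output gap = -2.97 × (7.93 - 5.08) = -2.97 × 2.85 = -8.4645%.
Actual GDP ≈ 18635 × 0.915355 ≈ 17058 billion, so the shortfall is 18635 - 17058 = 1577 billion.

$1,577 billion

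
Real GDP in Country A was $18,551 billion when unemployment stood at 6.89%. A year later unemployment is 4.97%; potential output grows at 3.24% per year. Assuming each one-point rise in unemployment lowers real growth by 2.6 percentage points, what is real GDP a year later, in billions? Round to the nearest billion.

$20,078 billion

Δu = 4.97 - 6.89 = -1.92 points.
Okun's law (growth form): g_Y = g_Y* - β × Δu = 3.24 - 2.6 × (-1.92) = 3.24 + 4.992 = 8.232%.
Real GDP in the next year = 18551 × (1 + 8.232/100) = 18551 × 1.08232 ≈ 20078 billion.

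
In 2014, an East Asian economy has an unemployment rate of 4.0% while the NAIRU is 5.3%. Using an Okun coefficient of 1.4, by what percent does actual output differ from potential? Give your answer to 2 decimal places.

The unemployment gap is 4 - 5.3 = -1.3 percentage points.
Okun's law gives an output gap of -1.4 × (-1.3) = 1.82%, i.e. 1.82% above potential.

1.82%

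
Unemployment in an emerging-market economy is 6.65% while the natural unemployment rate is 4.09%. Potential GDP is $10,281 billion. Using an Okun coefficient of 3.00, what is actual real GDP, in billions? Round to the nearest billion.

$9,491 billion

Unemployment gap = 6.65 - 4.09 = 2.56 points, so the output gap is -3 × 2.56 = -7.68%.
Actual GDP = 10281 × (1 - 7.68/100) = 10281 × 0.9232 ≈ 9491 billion.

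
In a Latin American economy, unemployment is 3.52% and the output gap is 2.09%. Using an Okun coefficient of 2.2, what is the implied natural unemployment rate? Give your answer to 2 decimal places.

From Okun's law, u - u* = -(output gap)/β = -(2.09)/2.2 = -0.95 points.
So u* = 3.52 + 0.95 = 4.47%.

4.47%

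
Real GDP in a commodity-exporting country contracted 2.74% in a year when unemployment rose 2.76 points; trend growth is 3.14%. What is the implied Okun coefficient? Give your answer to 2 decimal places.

Growth form: g_Y = g_Y* - β × Δu, so β = (g_Y* - g_Y)/Δu.
β = (3.14 + 2.74)/2.76 = 5.88/2.76 = 2.13.

β ≈ 2.13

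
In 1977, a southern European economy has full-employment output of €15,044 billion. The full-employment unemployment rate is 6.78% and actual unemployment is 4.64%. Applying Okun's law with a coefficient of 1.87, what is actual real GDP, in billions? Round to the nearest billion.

Unemployment gap = 4.64 - 6.78 = -2.14 points, so the output gap is -1.87 × (-2.14) = 4.0018%.
Actual GDP = 15044 × (1 + 4.0018/100) = 15044 × 1.040018 ≈ 15646 billion.

€15,646 billion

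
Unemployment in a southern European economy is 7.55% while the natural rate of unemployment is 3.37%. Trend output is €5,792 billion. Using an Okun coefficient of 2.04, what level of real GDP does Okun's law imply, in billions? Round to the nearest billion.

Unemployment gap = 7.55 - 3.37 = 4.18 points, so the output gap is -2.04 × 4.18 = -8.5272%.
Actual GDP = 5792 × (1 - 8.5272/100) = 5792 × 0.914728 ≈ 5298 billion.

€5,298 billion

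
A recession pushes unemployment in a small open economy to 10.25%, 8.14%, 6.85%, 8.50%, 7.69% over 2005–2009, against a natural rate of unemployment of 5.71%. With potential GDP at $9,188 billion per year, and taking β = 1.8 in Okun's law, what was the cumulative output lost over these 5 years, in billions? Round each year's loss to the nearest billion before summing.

Year 2005: gap = -1.8 × (10.25 - 5.71) = -8.172%, loss ≈ 9188 × 8.172/100 ≈ 751.
Year 2006: gap = -1.8 × (8.14 - 5.71) = -4.374%, loss ≈ 9188 × 4.374/100 ≈ 402.
Year 2007: gap = -1.8 × (6.85 - 5.71) = -2.052%, loss ≈ 9188 × 2.052/100 ≈ 189.
Year 2008: gap = -1.8 × (8.5 - 5.71) = -5.022%, loss ≈ 9188 × 5.022/100 ≈ 461.
Year 2009: gap = -1.8 × (7.69 - 5.71) = -3.564%, loss ≈ 9188 × 3.564/100 ≈ 327.
Total lost output = 751 + 402 + 189 + 461 + 327 = 2130 billion.

$2,130 billion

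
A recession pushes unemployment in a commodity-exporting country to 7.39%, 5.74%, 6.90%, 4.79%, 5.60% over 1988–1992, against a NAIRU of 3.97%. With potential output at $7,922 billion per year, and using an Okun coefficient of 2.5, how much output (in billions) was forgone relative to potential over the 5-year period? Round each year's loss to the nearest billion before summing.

Year 1988: gap = -2.5 × (7.39 - 3.97) = -8.55%, loss ≈ 7922 × 8.55/100 ≈ 677.
Year 1989: gap = -2.5 × (5.74 - 3.97) = -4.425%, loss ≈ 7922 × 4.425/100 ≈ 351.
Year 1990: gap = -2.5 × (6.9 - 3.97) = -7.325%, loss ≈ 7922 × 7.325/100 ≈ 580.
Year 1991: gap = -2.5 × (4.79 - 3.97) = -2.05%, loss ≈ 7922 × 2.05/100 ≈ 162.
Year 1992: gap = -2.5 × (5.6 - 3.97) = -4.075%, loss ≈ 7922 × 4.075/100 ≈ 323.
Total lost output = 677 + 351 + 580 + 162 + 323 = 2093 billion.

$2,093 billion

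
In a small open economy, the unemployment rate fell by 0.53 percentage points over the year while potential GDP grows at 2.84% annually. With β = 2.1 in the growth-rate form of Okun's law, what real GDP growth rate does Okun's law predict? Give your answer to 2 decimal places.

3.95%

Growth-rate Okun's law: g_Y = g_Y* - β × Δu.
g_Y = 2.84 - 2.1 × (-0.53) = 2.84 + 1.113 = 3.953%, i.e. 3.95% to 2 d.p.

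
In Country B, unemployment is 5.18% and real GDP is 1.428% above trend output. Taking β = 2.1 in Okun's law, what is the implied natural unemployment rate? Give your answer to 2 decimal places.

5.86%

From Okun's law, u - u* = -(output gap)/β = -(1.428)/2.1 = -0.68 points.
So u* = 5.18 + 0.68 = 5.86%.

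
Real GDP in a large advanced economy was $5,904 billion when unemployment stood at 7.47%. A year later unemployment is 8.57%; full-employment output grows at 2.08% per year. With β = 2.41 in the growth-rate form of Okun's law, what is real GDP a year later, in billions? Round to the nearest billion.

Δu = 8.57 - 7.47 = 1.1 points.
Okun's law (growth form): g_Y = g_Y* - β × Δu = 2.08 - 2.41 × (1.10) = 2.08 - 2.651 = -0.571%.
Real GDP in the next year = 5904 × (1 - 0.571/100) = 5904 × 0.99429 ≈ 5870 billion.

$5,870 billion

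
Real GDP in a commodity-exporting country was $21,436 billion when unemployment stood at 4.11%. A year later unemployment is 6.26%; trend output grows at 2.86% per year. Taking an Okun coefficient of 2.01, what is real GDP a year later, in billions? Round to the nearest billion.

Δu = 6.26 - 4.11 = 2.15 points.
Okun's law (growth form): g_Y = g_Y* - β × Δu = 2.86 - 2.01 × (2.15) = 2.86 - 4.3215 = -1.4615%.
Real GDP in the next year = 21436 × (1 - 1.4615/100) = 21436 × 0.985385 ≈ 21123 billion.

$21,123 billion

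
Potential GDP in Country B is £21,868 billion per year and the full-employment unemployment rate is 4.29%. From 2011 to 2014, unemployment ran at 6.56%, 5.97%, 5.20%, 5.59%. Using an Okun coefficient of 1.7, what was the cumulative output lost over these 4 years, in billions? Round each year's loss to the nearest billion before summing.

Year 2011: gap = -1.7 × (6.56 - 4.29) = -3.859%, loss ≈ 21868 × 3.859/100 ≈ 844.
Year 2012: gap = -1.7 × (5.97 - 4.29) = -2.856%, loss ≈ 21868 × 2.856/100 ≈ 625.
Year 2013: gap = -1.7 × (5.2 - 4.29) = -1.547%, loss ≈ 21868 × 1.547/100 ≈ 338.
Year 2014: gap = -1.7 × (5.59 - 4.29) = -2.21%, loss ≈ 21868 × 2.21/100 ≈ 483.
Total lost output = 844 + 625 + 338 + 483 = 2290 billion.

£2,290 billion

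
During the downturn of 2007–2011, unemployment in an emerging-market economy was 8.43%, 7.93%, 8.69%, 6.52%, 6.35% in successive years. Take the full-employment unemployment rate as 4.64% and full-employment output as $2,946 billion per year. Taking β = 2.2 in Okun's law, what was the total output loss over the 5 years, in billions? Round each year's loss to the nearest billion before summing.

$954 billion

Year 2007: gap = -2.2 × (8.43 - 4.64) = -8.338%, loss ≈ 2946 × 8.338/100 ≈ 246.
Year 2008: gap = -2.2 × (7.93 - 4.64) = -7.238%, loss ≈ 2946 × 7.238/100 ≈ 213.
Year 2009: gap = -2.2 × (8.69 - 4.64) = -8.91%, loss ≈ 2946 × 8.91/100 ≈ 262.
Year 2010: gap = -2.2 × (6.52 - 4.64) = -4.136%, loss ≈ 2946 × 4.136/100 ≈ 122.
Year 2011: gap = -2.2 × (6.35 - 4.64) = -3.762%, loss ≈ 2946 × 3.762/100 ≈ 111.
Total lost output = 246 + 213 + 262 + 122 + 111 = 954 billion.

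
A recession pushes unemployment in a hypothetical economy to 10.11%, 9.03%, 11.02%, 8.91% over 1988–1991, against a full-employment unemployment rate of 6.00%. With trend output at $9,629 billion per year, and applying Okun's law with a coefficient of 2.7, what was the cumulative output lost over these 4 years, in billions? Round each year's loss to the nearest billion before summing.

Year 1988: gap = -2.7 × (10.11 - 6) = -11.097%, loss ≈ 9629 × 11.097/100 ≈ 1069.
Year 1989: gap = -2.7 × (9.03 - 6) = -8.181%, loss ≈ 9629 × 8.181/100 ≈ 788.
Year 1990: gap = -2.7 × (11.02 - 6) = -13.554%, loss ≈ 9629 × 13.554/100 ≈ 1305.
Year 1991: gap = -2.7 × (8.91 - 6) = -7.857%, loss ≈ 9629 × 7.857/100 ≈ 757.
Total lost output = 1069 + 788 + 1305 + 757 = 3919 billion.

$3,919 billion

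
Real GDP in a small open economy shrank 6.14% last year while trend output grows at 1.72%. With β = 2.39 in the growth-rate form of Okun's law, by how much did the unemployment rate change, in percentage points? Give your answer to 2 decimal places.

Growth-rate Okun's law: g_Y = g_Y* - β × Δu, so Δu = (g_Y* - g_Y)/β.
Δu = (1.72 + 6.14)/2.39 = 7.86/2.39 = 3.29 percentage points.

3.29 percentage points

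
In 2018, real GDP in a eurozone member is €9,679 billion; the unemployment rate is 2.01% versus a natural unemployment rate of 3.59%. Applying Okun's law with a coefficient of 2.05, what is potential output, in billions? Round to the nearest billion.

Unemployment gap = 2.01 - 3.59 = -1.58 points, so output gap = -2.05 × (-1.58) = 3.239%.
Since Y = Y* × (1 + gap/100), Y* = 9679/1.03239 ≈ 9375 billion.

€9,375 billion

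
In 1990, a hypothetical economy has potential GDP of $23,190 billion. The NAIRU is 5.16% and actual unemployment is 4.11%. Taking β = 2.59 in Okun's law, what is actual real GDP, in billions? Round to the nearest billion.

Unemployment gap = 4.11 - 5.16 = -1.05 points, so the output gap is -2.59 × (-1.05) = 2.7195%.
Actual GDP = 23190 × (1 + 2.7195/100) = 23190 × 1.027195 ≈ 23821 billion.

$23,821 billion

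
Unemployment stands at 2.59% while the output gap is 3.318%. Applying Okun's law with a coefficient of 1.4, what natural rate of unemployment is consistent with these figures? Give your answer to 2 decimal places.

From Okun's law, u - u* = -(output gap)/β = -(3.318)/1.4 = -2.37 points.
So u* = 2.59 + 2.37 = 4.96%.

4.96%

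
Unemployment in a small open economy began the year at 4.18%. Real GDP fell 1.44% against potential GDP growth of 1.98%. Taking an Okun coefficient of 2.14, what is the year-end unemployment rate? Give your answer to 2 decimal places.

5.78%

Growth-rate Okun's law: g_Y = g_Y* - β × Δu, so Δu = (g_Y* - g_Y)/β.
Δu = (1.98 + 1.44)/2.14 = 3.42/2.14 = 1.60 percentage points.
Year-end unemployment = 4.18 + 1.6 = 5.78%.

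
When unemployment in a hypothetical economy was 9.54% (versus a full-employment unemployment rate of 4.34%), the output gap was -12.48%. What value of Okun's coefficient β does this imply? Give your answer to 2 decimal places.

β ≈ 2.40

Okun's law: output gap = -β × (u - u*).
-12.48 = -β × (9.54 - 4.34) = -β × 5.2, so β = 12.48/5.2 = 2.40.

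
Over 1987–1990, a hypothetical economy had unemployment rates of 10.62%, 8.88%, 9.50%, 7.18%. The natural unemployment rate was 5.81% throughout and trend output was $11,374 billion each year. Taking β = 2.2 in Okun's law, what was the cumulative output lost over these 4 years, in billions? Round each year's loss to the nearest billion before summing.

Year 1987: gap = -2.2 × (10.62 - 5.81) = -10.582%, loss ≈ 11374 × 10.582/100 ≈ 1204.
Year 1988: gap = -2.2 × (8.88 - 5.81) = -6.754%, loss ≈ 11374 × 6.754/100 ≈ 768.
Year 1989: gap = -2.2 × (9.5 - 5.81) = -8.118%, loss ≈ 11374 × 8.118/100 ≈ 923.
Year 1990: gap = -2.2 × (7.18 - 5.81) = -3.014%, loss ≈ 11374 × 3.014/100 ≈ 343.
Total lost output = 1204 + 768 + 923 + 343 = 3238 billion.

$3,238 billion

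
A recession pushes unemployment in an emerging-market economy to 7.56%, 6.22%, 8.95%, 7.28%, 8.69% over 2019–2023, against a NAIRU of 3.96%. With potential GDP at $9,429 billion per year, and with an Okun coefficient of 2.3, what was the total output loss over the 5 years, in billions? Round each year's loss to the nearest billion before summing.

$4,099 billion

Year 2019: gap = -2.3 × (7.56 - 3.96) = -8.28%, loss ≈ 9429 × 8.28/100 ≈ 781.
Year 2020: gap = -2.3 × (6.22 - 3.96) = -5.198%, loss ≈ 9429 × 5.198/100 ≈ 490.
Year 2021: gap = -2.3 × (8.95 - 3.96) = -11.477%, loss ≈ 9429 × 11.477/100 ≈ 1082.
Year 2022: gap = -2.3 × (7.28 - 3.96) = -7.636%, loss ≈ 9429 × 7.636/100 ≈ 720.
Year 2023: gap = -2.3 × (8.69 - 3.96) = -10.879%, loss ≈ 9429 × 10.879/100 ≈ 1026.
Total lost output = 781 + 490 + 1082 + 720 + 1026 = 4099 billion.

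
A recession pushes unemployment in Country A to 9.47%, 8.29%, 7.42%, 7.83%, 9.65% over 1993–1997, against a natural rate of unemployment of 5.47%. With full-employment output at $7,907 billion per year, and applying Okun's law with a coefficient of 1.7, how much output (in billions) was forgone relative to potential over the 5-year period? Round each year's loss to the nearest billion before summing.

$2,058 billion

Year 1993: gap = -1.7 × (9.47 - 5.47) = -6.8%, loss ≈ 7907 × 6.8/100 ≈ 538.
Year 1994: gap = -1.7 × (8.29 - 5.47) = -4.794%, loss ≈ 7907 × 4.794/100 ≈ 379.
Year 1995: gap = -1.7 × (7.42 - 5.47) = -3.315%, loss ≈ 7907 × 3.315/100 ≈ 262.
Year 1996: gap = -1.7 × (7.83 - 5.47) = -4.012%, loss ≈ 7907 × 4.012/100 ≈ 317.
Year 1997: gap = -1.7 × (9.65 - 5.47) = -7.106%, loss ≈ 7907 × 7.106/100 ≈ 562.
Total lost output = 538 + 379 + 262 + 317 + 562 = 2058 billion.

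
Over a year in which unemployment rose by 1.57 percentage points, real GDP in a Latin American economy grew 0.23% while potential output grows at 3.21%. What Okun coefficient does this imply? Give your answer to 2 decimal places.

β ≈ 1.90

Growth form: g_Y = g_Y* - β × Δu, so β = (g_Y* - g_Y)/Δu.
β = (3.21 - 0.23)/1.57 = 2.98/1.57 = 1.90.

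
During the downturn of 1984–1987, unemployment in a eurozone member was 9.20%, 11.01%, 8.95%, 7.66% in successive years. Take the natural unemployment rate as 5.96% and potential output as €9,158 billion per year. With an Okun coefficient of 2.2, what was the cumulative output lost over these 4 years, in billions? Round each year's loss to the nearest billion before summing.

€2,615 billion

Year 1984: gap = -2.2 × (9.2 - 5.96) = -7.128%, loss ≈ 9158 × 7.128/100 ≈ 653.
Year 1985: gap = -2.2 × (11.01 - 5.96) = -11.11%, loss ≈ 9158 × 11.11/100 ≈ 1017.
Year 1986: gap = -2.2 × (8.95 - 5.96) = -6.578%, loss ≈ 9158 × 6.578/100 ≈ 602.
Year 1987: gap = -2.2 × (7.66 - 5.96) = -3.74%, loss ≈ 9158 × 3.74/100 ≈ 343.
Total lost output = 653 + 1017 + 602 + 343 = 2615 billion.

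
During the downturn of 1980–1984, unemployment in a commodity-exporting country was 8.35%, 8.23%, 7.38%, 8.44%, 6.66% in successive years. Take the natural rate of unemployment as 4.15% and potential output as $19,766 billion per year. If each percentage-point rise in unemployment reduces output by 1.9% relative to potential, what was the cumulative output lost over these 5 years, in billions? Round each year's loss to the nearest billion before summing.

$6,876 billion

Year 1980: gap = -1.9 × (8.35 - 4.15) = -7.98%, loss ≈ 19766 × 7.98/100 ≈ 1577.
Year 1981: gap = -1.9 × (8.23 - 4.15) = -7.752%, loss ≈ 19766 × 7.752/100 ≈ 1532.
Year 1982: gap = -1.9 × (7.38 - 4.15) = -6.137%, loss ≈ 19766 × 6.137/100 ≈ 1213.
Year 1983: gap = -1.9 × (8.44 - 4.15) = -8.151%, loss ≈ 19766 × 8.151/100 ≈ 1611.
Year 1984: gap = -1.9 × (6.66 - 4.15) = -4.769%, loss ≈ 19766 × 4.769/100 ≈ 943.
Total lost output = 1577 + 1532 + 1213 + 1611 + 943 = 6876 billion.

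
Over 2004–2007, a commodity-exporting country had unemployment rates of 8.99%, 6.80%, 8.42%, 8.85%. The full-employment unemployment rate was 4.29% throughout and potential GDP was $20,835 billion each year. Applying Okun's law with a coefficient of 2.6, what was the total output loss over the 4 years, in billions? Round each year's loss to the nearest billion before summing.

$8,613 billion

Year 2004: gap = -2.6 × (8.99 - 4.29) = -12.22%, loss ≈ 20835 × 12.22/100 ≈ 2546.
Year 2005: gap = -2.6 × (6.8 - 4.29) = -6.526%, loss ≈ 20835 × 6.526/100 ≈ 1360.
Year 2006: gap = -2.6 × (8.42 - 4.29) = -10.738%, loss ≈ 20835 × 10.738/100 ≈ 2237.
Year 2007: gap = -2.6 × (8.85 - 4.29) = -11.856%, loss ≈ 20835 × 11.856/100 ≈ 2470.
Total lost output = 2546 + 1360 + 2237 + 2470 = 8613 billion.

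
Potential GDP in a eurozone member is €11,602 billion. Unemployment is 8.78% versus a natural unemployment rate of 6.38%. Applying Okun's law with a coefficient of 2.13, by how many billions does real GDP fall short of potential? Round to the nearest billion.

Output gap = -2.13 × (8.78 - 6.38) = -2.13 × 2.4 = -5.112%.
Actual GDP ≈ 11602 × 0.94888 ≈ 11009 billion, so the shortfall is 11602 - 11009 = 593 billion.

€593 billion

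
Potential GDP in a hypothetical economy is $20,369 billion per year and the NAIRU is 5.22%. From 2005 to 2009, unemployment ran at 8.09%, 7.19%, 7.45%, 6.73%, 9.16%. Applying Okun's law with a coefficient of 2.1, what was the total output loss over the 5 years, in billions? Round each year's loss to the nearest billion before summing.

Year 2005: gap = -2.1 × (8.09 - 5.22) = -6.027%, loss ≈ 20369 × 6.027/100 ≈ 1228.
Year 2006: gap = -2.1 × (7.19 - 5.22) = -4.137%, loss ≈ 20369 × 4.137/100 ≈ 843.
Year 2007: gap = -2.1 × (7.45 - 5.22) = -4.683%, loss ≈ 20369 × 4.683/100 ≈ 954.
Year 2008: gap = -2.1 × (6.73 - 5.22) = -3.171%, loss ≈ 20369 × 3.171/100 ≈ 646.
Year 2009: gap = -2.1 × (9.16 - 5.22) = -8.274%, loss ≈ 20369 × 8.274/100 ≈ 1685.
Total lost output = 1228 + 843 + 954 + 646 + 1685 = 5356 billion.

$5,356 billion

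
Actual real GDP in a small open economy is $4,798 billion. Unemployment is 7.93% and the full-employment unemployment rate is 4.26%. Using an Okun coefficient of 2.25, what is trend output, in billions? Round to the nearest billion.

$5,230 billion

Unemployment gap = 7.93 - 4.26 = 3.67 points, so output gap = -2.25 × 3.67 = -8.2575%.
Since Y = Y* × (1 + gap/100), Y* = 4798/0.917425 ≈ 5230 billion.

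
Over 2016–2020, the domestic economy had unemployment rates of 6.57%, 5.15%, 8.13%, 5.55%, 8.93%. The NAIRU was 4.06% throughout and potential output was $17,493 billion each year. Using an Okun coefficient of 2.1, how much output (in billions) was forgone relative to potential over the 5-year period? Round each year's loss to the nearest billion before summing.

$5,153 billion

Year 2016: gap = -2.1 × (6.57 - 4.06) = -5.271%, loss ≈ 17493 × 5.271/100 ≈ 922.
Year 2017: gap = -2.1 × (5.15 - 4.06) = -2.289%, loss ≈ 17493 × 2.289/100 ≈ 400.
Year 2018: gap = -2.1 × (8.13 - 4.06) = -8.547%, loss ≈ 17493 × 8.547/100 ≈ 1495.
Year 2019: gap = -2.1 × (5.55 - 4.06) = -3.129%, loss ≈ 17493 × 3.129/100 ≈ 547.
Year 2020: gap = -2.1 × (8.93 - 4.06) = -10.227%, loss ≈ 17493 × 10.227/100 ≈ 1789.
Total lost output = 922 + 400 + 1495 + 547 + 1789 = 5153 billion.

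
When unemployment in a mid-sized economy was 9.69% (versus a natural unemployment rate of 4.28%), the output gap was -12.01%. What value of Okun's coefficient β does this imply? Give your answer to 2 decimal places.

β ≈ 2.22

Okun's law: output gap = -β × (u - u*).
-12.01 = -β × (9.69 - 4.28) = -β × 5.41, so β = 12.01/5.41 = 2.22.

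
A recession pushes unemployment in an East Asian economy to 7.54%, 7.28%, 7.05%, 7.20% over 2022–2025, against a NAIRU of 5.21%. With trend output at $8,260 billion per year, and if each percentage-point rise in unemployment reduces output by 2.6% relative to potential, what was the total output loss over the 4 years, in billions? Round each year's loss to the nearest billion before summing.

$1,767 billion

Year 2022: gap = -2.6 × (7.54 - 5.21) = -6.058%, loss ≈ 8260 × 6.058/100 ≈ 500.
Year 2023: gap = -2.6 × (7.28 - 5.21) = -5.382%, loss ≈ 8260 × 5.382/100 ≈ 445.
Year 2024: gap = -2.6 × (7.05 - 5.21) = -4.784%, loss ≈ 8260 × 4.784/100 ≈ 395.
Year 2025: gap = -2.6 × (7.2 - 5.21) = -5.174%, loss ≈ 8260 × 5.174/100 ≈ 427.
Total lost output = 500 + 445 + 395 + 427 = 1767 billion.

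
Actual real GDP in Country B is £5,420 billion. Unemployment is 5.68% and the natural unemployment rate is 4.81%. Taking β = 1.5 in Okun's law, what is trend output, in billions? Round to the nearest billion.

Unemployment gap = 5.68 - 4.81 = 0.87 points, so output gap = -1.5 × 0.87 = -1.305%.
Since Y = Y* × (1 + gap/100), Y* = 5420/0.98695 ≈ 5492 billion.

£5,492 billion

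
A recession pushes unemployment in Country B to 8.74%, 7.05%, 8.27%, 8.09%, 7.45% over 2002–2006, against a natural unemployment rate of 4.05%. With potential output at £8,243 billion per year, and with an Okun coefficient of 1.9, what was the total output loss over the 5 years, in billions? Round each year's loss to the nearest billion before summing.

£3,031 billion

Year 2002: gap = -1.9 × (8.74 - 4.05) = -8.911%, loss ≈ 8243 × 8.911/100 ≈ 735.
Year 2003: gap = -1.9 × (7.05 - 4.05) = -5.7%, loss ≈ 8243 × 5.7/100 ≈ 470.
Year 2004: gap = -1.9 × (8.27 - 4.05) = -8.018%, loss ≈ 8243 × 8.018/100 ≈ 661.
Year 2005: gap = -1.9 × (8.09 - 4.05) = -7.676%, loss ≈ 8243 × 7.676/100 ≈ 633.
Year 2006: gap = -1.9 × (7.45 - 4.05) = -6.46%, loss ≈ 8243 × 6.46/100 ≈ 532.
Total lost output = 735 + 470 + 661 + 633 + 532 = 3031 billion.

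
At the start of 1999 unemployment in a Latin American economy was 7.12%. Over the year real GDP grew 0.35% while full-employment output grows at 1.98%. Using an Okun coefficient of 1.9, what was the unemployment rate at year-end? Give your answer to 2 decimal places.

7.98%

Growth-rate Okun's law: g_Y = g_Y* - β × Δu, so Δu = (g_Y* - g_Y)/β.
Δu = (1.98 - 0.35)/1.9 = 1.63/1.9 = 0.86 percentage points.
Year-end unemployment = 7.12 + 0.86 = 7.98%.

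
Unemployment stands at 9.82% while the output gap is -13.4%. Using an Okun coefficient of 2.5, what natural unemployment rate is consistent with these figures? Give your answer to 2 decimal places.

4.46%

From Okun's law, u - u* = -(output gap)/β = -(-13.4)/2.5 = 5.36 points.
So u* = 9.82 - 5.36 = 4.46%.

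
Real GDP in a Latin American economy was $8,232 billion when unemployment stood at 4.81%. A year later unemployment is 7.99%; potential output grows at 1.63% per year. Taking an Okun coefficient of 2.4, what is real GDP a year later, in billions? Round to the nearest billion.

Δu = 7.99 - 4.81 = 3.18 points.
Okun's law (growth form): g_Y = g_Y* - β × Δu = 1.63 - 2.4 × (3.18) = 1.63 - 7.632 = -6.002%.
Real GDP in the next year = 8232 × (1 - 6.002/100) = 8232 × 0.93998 ≈ 7738 billion.

$7,738 billion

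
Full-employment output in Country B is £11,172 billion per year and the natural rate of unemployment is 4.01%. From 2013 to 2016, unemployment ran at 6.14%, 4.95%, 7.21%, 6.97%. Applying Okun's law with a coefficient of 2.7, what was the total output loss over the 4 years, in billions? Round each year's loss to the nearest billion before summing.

Year 2013: gap = -2.7 × (6.14 - 4.01) = -5.751%, loss ≈ 11172 × 5.751/100 ≈ 643.
Year 2014: gap = -2.7 × (4.95 - 4.01) = -2.538%, loss ≈ 11172 × 2.538/100 ≈ 284.
Year 2015: gap = -2.7 × (7.21 - 4.01) = -8.64%, loss ≈ 11172 × 8.64/100 ≈ 965.
Year 2016: gap = -2.7 × (6.97 - 4.01) = -7.992%, loss ≈ 11172 × 7.992/100 ≈ 893.
Total lost output = 643 + 284 + 965 + 893 = 2785 billion.

£2,785 billion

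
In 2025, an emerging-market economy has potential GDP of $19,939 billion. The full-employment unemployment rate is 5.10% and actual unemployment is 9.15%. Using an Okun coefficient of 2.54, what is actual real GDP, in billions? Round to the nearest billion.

$17,888 billion

Unemployment gap = 9.15 - 5.1 = 4.05 points, so the output gap is -2.54 × 4.05 = -10.287%.
Actual GDP = 19939 × (1 - 10.287/100) = 19939 × 0.89713 ≈ 17888 billion.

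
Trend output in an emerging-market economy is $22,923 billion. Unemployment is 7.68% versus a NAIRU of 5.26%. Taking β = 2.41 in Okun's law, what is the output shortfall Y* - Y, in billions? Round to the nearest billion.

$1,337 billion

Output gap = -2.41 × (7.68 - 5.26) = -2.41 × 2.42 = -5.8322%.
Actual GDP ≈ 22923 × 0.941678 ≈ 21586 billion, so the shortfall is 22923 - 21586 = 1337 billion.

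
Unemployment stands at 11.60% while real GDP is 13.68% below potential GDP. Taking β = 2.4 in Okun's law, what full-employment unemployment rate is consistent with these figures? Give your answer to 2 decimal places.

From Okun's law, u - u* = -(output gap)/β = -(-13.68)/2.4 = 5.7 points.
So u* = 11.6 - 5.7 = 5.90%.

5.90%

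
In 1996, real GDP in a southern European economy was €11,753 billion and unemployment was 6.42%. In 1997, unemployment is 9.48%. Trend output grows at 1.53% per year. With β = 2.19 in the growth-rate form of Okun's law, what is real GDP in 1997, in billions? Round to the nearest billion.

€11,145 billion

Δu = 9.48 - 6.42 = 3.06 points.
Okun's law (growth form): g_Y = g_Y* - β × Δu = 1.53 - 2.19 × (3.06) = 1.53 - 6.7014 = -5.1714%.
Real GDP in the next year = 11753 × (1 - 5.1714/100) = 11753 × 0.948286 ≈ 11145 billion.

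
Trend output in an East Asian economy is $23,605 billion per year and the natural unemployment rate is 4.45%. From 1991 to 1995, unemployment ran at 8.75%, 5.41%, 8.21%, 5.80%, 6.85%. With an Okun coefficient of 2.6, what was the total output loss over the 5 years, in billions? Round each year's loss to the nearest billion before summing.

Year 1991: gap = -2.6 × (8.75 - 4.45) = -11.18%, loss ≈ 23605 × 11.18/100 ≈ 2639.
Year 1992: gap = -2.6 × (5.41 - 4.45) = -2.496%, loss ≈ 23605 × 2.496/100 ≈ 589.
Year 1993: gap = -2.6 × (8.21 - 4.45) = -9.776%, loss ≈ 23605 × 9.776/100 ≈ 2308.
Year 1994: gap = -2.6 × (5.8 - 4.45) = -3.51%, loss ≈ 23605 × 3.51/100 ≈ 829.
Year 1995: gap = -2.6 × (6.85 - 4.45) = -6.24%, loss ≈ 23605 × 6.24/100 ≈ 1473.
Total lost output = 2639 + 589 + 2308 + 829 + 1473 = 7838 billion.

$7,838 billion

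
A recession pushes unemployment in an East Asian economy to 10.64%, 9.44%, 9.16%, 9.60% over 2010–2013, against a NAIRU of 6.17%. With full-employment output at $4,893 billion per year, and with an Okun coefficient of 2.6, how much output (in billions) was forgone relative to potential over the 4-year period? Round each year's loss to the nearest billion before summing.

$1,801 billion

Year 2010: gap = -2.6 × (10.64 - 6.17) = -11.622%, loss ≈ 4893 × 11.622/100 ≈ 569.
Year 2011: gap = -2.6 × (9.44 - 6.17) = -8.502%, loss ≈ 4893 × 8.502/100 ≈ 416.
Year 2012: gap = -2.6 × (9.16 - 6.17) = -7.774%, loss ≈ 4893 × 7.774/100 ≈ 380.
Year 2013: gap = -2.6 × (9.6 - 6.17) = -8.918%, loss ≈ 4893 × 8.918/100 ≈ 436.
Total lost output = 569 + 416 + 380 + 436 = 1801 billion.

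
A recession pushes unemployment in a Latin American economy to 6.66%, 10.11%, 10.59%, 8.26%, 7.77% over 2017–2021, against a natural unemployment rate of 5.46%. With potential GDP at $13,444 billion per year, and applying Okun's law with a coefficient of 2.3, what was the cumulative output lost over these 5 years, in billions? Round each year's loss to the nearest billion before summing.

Year 2017: gap = -2.3 × (6.66 - 5.46) = -2.76%, loss ≈ 13444 × 2.76/100 ≈ 371.
Year 2018: gap = -2.3 × (10.11 - 5.46) = -10.695%, loss ≈ 13444 × 10.695/100 ≈ 1438.
Year 2019: gap = -2.3 × (10.59 - 5.46) = -11.799%, loss ≈ 13444 × 11.799/100 ≈ 1586.
Year 2020: gap = -2.3 × (8.26 - 5.46) = -6.44%, loss ≈ 13444 × 6.44/100 ≈ 866.
Year 2021: gap = -2.3 × (7.77 - 5.46) = -5.313%, loss ≈ 13444 × 5.313/100 ≈ 714.
Total lost output = 371 + 1438 + 1586 + 866 + 714 = 4975 billion.

$4,975 billion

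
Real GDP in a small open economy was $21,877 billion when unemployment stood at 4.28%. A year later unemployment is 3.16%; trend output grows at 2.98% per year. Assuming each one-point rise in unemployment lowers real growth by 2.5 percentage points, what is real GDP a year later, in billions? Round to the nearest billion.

$23,141 billion

Δu = 3.16 - 4.28 = -1.12 points.
Okun's law (growth form): g_Y = g_Y* - β × Δu = 2.98 - 2.5 × (-1.12) = 2.98 + 2.8 = 5.78%.
Real GDP in the next year = 21877 × (1 + 5.78/100) = 21877 × 1.0578 ≈ 23141 billion.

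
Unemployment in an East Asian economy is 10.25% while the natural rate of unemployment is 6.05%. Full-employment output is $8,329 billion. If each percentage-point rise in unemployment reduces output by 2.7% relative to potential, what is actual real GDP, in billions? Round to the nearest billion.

$7,384 billion

Unemployment gap = 10.25 - 6.05 = 4.2 points, so the output gap is -2.7 × 4.2 = -11.34%.
Actual GDP = 8329 × (1 - 11.34/100) = 8329 × 0.8866 ≈ 7384 billion.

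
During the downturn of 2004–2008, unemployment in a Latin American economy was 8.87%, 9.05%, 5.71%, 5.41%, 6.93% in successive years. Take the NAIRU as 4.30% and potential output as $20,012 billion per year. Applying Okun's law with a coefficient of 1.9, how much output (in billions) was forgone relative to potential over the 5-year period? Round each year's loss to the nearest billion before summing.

Year 2004: gap = -1.9 × (8.87 - 4.3) = -8.683%, loss ≈ 20012 × 8.683/100 ≈ 1738.
Year 2005: gap = -1.9 × (9.05 - 4.3) = -9.025%, loss ≈ 20012 × 9.025/100 ≈ 1806.
Year 2006: gap = -1.9 × (5.71 - 4.3) = -2.679%, loss ≈ 20012 × 2.679/100 ≈ 536.
Year 2007: gap = -1.9 × (5.41 - 4.3) = -2.109%, loss ≈ 20012 × 2.109/100 ≈ 422.
Year 2008: gap = -1.9 × (6.93 - 4.3) = -4.997%, loss ≈ 20012 × 4.997/100 ≈ 1000.
Total lost output = 1738 + 1806 + 536 + 422 + 1000 = 5502 billion.

$5,502 billion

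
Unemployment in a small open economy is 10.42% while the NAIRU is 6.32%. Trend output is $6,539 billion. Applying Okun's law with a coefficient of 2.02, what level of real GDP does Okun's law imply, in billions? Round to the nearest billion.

$5,997 billion

Unemployment gap = 10.42 - 6.32 = 4.1 points, so the output gap is -2.02 × 4.1 = -8.282%.
Actual GDP = 6539 × (1 - 8.282/100) = 6539 × 0.91718 ≈ 5997 billion.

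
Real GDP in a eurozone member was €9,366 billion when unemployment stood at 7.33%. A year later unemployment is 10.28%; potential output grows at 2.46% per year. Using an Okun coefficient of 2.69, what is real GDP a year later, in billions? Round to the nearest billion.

Δu = 10.28 - 7.33 = 2.95 points.
Okun's law (growth form): g_Y = g_Y* - β × Δu = 2.46 - 2.69 × (2.95) = 2.46 - 7.9355 = -5.4755%.
Real GDP in the next year = 9366 × (1 - 5.4755/100) = 9366 × 0.945245 ≈ 8853 billion.

€8,853 billion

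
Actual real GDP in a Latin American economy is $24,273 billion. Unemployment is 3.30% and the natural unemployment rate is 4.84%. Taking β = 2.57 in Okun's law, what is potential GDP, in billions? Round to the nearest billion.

$23,349 billion

Unemployment gap = 3.3 - 4.84 = -1.54 points, so output gap = -2.57 × (-1.54) = 3.9578%.
Since Y = Y* × (1 + gap/100), Y* = 24273/1.039578 ≈ 23349 billion.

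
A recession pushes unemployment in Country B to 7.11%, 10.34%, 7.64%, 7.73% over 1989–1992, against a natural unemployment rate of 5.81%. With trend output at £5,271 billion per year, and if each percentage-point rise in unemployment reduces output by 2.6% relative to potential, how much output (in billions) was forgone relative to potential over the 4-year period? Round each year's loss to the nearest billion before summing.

£1,313 billion

Year 1989: gap = -2.6 × (7.11 - 5.81) = -3.38%, loss ≈ 5271 × 3.38/100 ≈ 178.
Year 1990: gap = -2.6 × (10.34 - 5.81) = -11.778%, loss ≈ 5271 × 11.778/100 ≈ 621.
Year 1991: gap = -2.6 × (7.64 - 5.81) = -4.758%, loss ≈ 5271 × 4.758/100 ≈ 251.
Year 1992: gap = -2.6 × (7.73 - 5.81) = -4.992%, loss ≈ 5271 × 4.992/100 ≈ 263.
Total lost output = 178 + 621 + 251 + 263 = 1313 billion.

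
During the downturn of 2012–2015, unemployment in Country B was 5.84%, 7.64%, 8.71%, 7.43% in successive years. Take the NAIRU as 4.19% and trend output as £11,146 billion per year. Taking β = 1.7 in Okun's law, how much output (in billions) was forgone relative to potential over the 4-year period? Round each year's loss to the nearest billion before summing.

Year 2012: gap = -1.7 × (5.84 - 4.19) = -2.805%, loss ≈ 11146 × 2.805/100 ≈ 313.
Year 2013: gap = -1.7 × (7.64 - 4.19) = -5.865%, loss ≈ 11146 × 5.865/100 ≈ 654.
Year 2014: gap = -1.7 × (8.71 - 4.19) = -7.684%, loss ≈ 11146 × 7.684/100 ≈ 856.
Year 2015: gap = -1.7 × (7.43 - 4.19) = -5.508%, loss ≈ 11146 × 5.508/100 ≈ 614.
Total lost output = 313 + 654 + 856 + 614 = 2437 billion.

£2,437 billion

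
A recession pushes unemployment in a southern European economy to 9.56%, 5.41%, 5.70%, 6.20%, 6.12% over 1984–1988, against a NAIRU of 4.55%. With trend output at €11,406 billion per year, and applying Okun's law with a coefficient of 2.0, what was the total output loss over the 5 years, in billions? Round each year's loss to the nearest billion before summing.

Year 1984: gap = -2.0 × (9.56 - 4.55) = -10.02%, loss ≈ 11406 × 10.02/100 ≈ 1143.
Year 1985: gap = -2.0 × (5.41 - 4.55) = -1.72%, loss ≈ 11406 × 1.72/100 ≈ 196.
Year 1986: gap = -2.0 × (5.7 - 4.55) = -2.3%, loss ≈ 11406 × 2.3/100 ≈ 262.
Year 1987: gap = -2.0 × (6.2 - 4.55) = -3.3%, loss ≈ 11406 × 3.3/100 ≈ 376.
Year 1988: gap = -2.0 × (6.12 - 4.55) = -3.14%, loss ≈ 11406 × 3.14/100 ≈ 358.
Total lost output = 1143 + 196 + 262 + 376 + 358 = 2335 billion.

€2,335 billion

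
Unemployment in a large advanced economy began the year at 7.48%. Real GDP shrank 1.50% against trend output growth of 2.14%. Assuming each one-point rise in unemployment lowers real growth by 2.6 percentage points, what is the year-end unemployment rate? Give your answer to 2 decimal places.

Growth-rate Okun's law: g_Y = g_Y* - β × Δu, so Δu = (g_Y* - g_Y)/β.
Δu = (2.14 + 1.5)/2.6 = 3.64/2.6 = 1.40 percentage points.
Year-end unemployment = 7.48 + 1.4 = 8.88%.

8.88%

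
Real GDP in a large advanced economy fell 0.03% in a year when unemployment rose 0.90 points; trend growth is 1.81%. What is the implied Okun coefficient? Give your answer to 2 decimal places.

β ≈ 2.04

Growth form: g_Y = g_Y* - β × Δu, so β = (g_Y* - g_Y)/Δu.
β = (1.81 + 0.03)/0.90 = 1.84/0.90 = 2.04.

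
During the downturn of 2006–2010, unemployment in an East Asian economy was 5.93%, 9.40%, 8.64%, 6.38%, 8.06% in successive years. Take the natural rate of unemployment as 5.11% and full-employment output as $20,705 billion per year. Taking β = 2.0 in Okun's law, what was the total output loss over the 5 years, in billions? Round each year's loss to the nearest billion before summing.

Year 2006: gap = -2.0 × (5.93 - 5.11) = -1.64%, loss ≈ 20705 × 1.64/100 ≈ 340.
Year 2007: gap = -2.0 × (9.4 - 5.11) = -8.58%, loss ≈ 20705 × 8.58/100 ≈ 1776.
Year 2008: gap = -2.0 × (8.64 - 5.11) = -7.06%, loss ≈ 20705 × 7.06/100 ≈ 1462.
Year 2009: gap = -2.0 × (6.38 - 5.11) = -2.54%, loss ≈ 20705 × 2.54/100 ≈ 526.
Year 2010: gap = -2.0 × (8.06 - 5.11) = -5.9%, loss ≈ 20705 × 5.9/100 ≈ 1222.
Total lost output = 340 + 1776 + 1462 + 526 + 1222 = 5326 billion.

$5,326 billion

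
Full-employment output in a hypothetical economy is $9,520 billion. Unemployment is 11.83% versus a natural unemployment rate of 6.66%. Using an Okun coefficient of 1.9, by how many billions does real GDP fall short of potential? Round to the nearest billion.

$935 billion

Output gap = -1.9 × (11.83 - 6.66) = -1.9 × 5.17 = -9.823%.
Actual GDP ≈ 9520 × 0.90177 ≈ 8585 billion, so the shortfall is 9520 - 8585 = 935 billion.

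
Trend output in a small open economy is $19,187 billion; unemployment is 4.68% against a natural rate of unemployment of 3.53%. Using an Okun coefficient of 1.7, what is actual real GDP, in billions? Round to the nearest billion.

Unemployment gap = 4.68 - 3.53 = 1.15 points, so the output gap is -1.7 × 1.15 = -1.955%.
Actual GDP = 19187 × (1 - 1.955/100) = 19187 × 0.98045 ≈ 18812 billion.

$18,812 billion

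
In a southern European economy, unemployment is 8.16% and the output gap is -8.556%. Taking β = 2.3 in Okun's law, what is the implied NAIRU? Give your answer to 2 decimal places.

From Okun's law, u - u* = -(output gap)/β = -(-8.556)/2.3 = 3.72 points.
So u* = 8.16 - 3.72 = 4.44%.

4.44%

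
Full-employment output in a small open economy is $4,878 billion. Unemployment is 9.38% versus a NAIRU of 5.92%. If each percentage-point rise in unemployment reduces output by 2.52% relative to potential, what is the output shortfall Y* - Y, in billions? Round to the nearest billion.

Output gap = -2.52 × (9.38 - 5.92) = -2.52 × 3.46 = -8.7192%.
Actual GDP ≈ 4878 × 0.912808 ≈ 4453 billion, so the shortfall is 4878 - 4453 = 425 billion.

$425 billion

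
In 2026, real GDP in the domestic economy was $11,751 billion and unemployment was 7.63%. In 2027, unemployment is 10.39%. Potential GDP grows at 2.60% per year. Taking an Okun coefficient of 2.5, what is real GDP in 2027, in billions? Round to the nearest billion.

Δu = 10.39 - 7.63 = 2.76 points.
Okun's law (growth form): g_Y = g_Y* - β × Δu = 2.60 - 2.5 × (2.76) = 2.6 - 6.9 = -4.3%.
Real GDP in the next year = 11751 × (1 - 4.3/100) = 11751 × 0.957 ≈ 11246 billion.

$11,246 billion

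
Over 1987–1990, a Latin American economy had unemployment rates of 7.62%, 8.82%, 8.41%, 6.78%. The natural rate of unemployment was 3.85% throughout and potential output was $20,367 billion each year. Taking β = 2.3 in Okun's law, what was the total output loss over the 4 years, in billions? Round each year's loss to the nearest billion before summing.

$7,603 billion

Year 1987: gap = -2.3 × (7.62 - 3.85) = -8.671%, loss ≈ 20367 × 8.671/100 ≈ 1766.
Year 1988: gap = -2.3 × (8.82 - 3.85) = -11.431%, loss ≈ 20367 × 11.431/100 ≈ 2328.
Year 1989: gap = -2.3 × (8.41 - 3.85) = -10.488%, loss ≈ 20367 × 10.488/100 ≈ 2136.
Year 1990: gap = -2.3 × (6.78 - 3.85) = -6.739%, loss ≈ 20367 × 6.739/100 ≈ 1373.
Total lost output = 1766 + 2328 + 2136 + 1373 = 7603 billion.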